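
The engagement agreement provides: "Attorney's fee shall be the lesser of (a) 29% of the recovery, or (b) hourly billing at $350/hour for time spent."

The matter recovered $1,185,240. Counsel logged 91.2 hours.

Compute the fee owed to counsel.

(a) 29% of $1,185,240 = $343,719.60
(b) 91.2 × $350 = $31,920.00
The lesser is (b): $31,920.00.

$31,920.00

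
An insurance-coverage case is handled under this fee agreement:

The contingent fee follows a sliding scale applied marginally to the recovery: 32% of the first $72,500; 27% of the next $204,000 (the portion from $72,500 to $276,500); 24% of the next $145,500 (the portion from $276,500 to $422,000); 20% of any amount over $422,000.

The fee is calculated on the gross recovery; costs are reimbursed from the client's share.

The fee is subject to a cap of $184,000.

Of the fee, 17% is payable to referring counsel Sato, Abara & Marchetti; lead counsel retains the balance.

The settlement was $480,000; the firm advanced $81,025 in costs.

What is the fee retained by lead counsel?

Fee base is the gross recovery, $480,000; costs are reimbursed separately.
First $72,500 at 32% = $23,200.00
Next $204,000 at 27% = $55,080.00
Next $145,500 at 24% = $34,920.00
Remaining $58,000 at 20% = $11,600.00
Fee: $23,200.00 + $55,080.00 + $34,920.00 + $11,600.00 = $124,800.00
$124,800.00 is under the $184,000 cap.
Referral share: 17% of $124,800.00 = $21,216.00; lead counsel retains $124,800.00 − $21,216.00 = $103,584.00.

$103,584.00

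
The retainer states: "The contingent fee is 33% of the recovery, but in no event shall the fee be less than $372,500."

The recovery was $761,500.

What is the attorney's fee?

$372,500.00

33% of $761,500 = $251,295.00
That is below the $372,500 minimum, so the minimum applies.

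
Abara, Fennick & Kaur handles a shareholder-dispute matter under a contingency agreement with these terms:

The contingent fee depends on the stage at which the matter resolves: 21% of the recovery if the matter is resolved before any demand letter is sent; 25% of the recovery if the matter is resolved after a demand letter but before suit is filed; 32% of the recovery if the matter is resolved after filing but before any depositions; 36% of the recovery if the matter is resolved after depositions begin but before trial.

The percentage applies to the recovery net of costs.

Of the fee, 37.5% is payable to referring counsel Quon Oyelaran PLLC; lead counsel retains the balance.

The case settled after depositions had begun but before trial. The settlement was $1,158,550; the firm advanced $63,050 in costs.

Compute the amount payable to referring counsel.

$147,892.50

Fee base (net of costs): $1,158,550 − $63,050 = $1,095,500
The matter settled after depositions had begun but before trial, so the 36% rate applies.
$1,095,500 × 36% = $394,380.00
Referral share: 37.5% of $394,380.00 = $147,892.50; lead counsel retains $394,380.00 − $147,892.50 = $246,487.50.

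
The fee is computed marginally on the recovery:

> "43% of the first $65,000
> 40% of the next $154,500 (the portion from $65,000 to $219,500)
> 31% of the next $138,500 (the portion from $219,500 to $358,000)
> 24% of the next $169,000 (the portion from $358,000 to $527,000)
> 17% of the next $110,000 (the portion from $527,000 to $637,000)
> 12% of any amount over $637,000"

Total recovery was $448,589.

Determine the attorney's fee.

First $65,000 at 43% = $27,950.00
Next $154,500 at 40% = $61,800.00
Next $138,500 at 31% = $42,935.00
Remaining $90,589 at 24% = $21,741.36
Fee: $27,950.00 + $61,800.00 + $42,935.00 + $21,741.36 = $154,426.36

$154,426.36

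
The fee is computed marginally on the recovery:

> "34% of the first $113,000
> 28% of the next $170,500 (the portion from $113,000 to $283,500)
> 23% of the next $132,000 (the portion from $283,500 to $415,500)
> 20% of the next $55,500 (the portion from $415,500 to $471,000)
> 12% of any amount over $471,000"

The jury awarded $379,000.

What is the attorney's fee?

$108,125.00

First $113,000 at 34% = $38,420.00
Next $170,500 at 28% = $47,740.00
Remaining $95,500 at 23% = $21,965.00
Fee: $38,420.00 + $47,740.00 + $21,965.00 = $108,125.00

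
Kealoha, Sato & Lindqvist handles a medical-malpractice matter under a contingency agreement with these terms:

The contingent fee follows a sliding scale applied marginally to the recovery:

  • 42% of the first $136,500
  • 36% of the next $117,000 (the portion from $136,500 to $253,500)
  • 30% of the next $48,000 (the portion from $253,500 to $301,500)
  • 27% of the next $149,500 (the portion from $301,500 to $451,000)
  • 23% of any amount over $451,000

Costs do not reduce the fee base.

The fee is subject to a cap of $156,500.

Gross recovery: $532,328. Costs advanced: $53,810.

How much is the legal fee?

$156,500.00

Fee base is the gross recovery, $532,328; costs are reimbursed separately.
First $136,500 at 42% = $57,330.00
Next $117,000 at 36% = $42,120.00
Next $48,000 at 30% = $14,400.00
Next $149,500 at 27% = $40,365.00
Remaining $81,328 at 23% = $18,705.44
Fee: $57,330.00 + $42,120.00 + $14,400.00 + $40,365.00 + $18,705.44 = $172,920.44
$172,920.44 exceeds the $156,500 cap, so the fee is capped at $156,500.00.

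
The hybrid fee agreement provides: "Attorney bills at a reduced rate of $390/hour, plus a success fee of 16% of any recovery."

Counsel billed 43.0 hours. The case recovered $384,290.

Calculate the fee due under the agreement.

Hourly: 43.0 × $390 = $16,770.00
Success fee: 16% of $384,290 = $61,486.40
Total: $16,770.00 + $61,486.40 = $78,256.40

$78,256.40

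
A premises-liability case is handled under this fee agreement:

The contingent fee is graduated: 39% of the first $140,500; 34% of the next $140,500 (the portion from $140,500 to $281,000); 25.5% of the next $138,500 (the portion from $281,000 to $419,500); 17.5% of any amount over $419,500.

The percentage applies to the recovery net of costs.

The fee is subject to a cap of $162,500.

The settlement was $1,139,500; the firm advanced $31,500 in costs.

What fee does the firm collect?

$162,500.00

Fee base (net of costs): $1,139,500 − $31,500 = $1,108,000
First $140,500 at 39% = $54,795.00
Next $140,500 at 34% = $47,770.00
Next $138,500 at 25.5% = $35,317.50
Remaining $688,500 at 17.5% = $120,487.50
Fee: $54,795.00 + $47,770.00 + $35,317.50 + $120,487.50 = $258,370.00
$258,370.00 exceeds the $162,500 cap, so the fee is capped at $162,500.00.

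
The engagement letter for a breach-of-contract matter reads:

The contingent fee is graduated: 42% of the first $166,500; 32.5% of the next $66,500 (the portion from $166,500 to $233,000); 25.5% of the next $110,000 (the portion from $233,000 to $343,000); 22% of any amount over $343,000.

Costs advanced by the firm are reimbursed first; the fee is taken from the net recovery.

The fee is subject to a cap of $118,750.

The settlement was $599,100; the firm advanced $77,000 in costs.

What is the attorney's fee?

Fee base (net of costs): $599,100 − $77,000 = $522,100
First $166,500 at 42% = $69,930.00
Next $66,500 at 32.5% = $21,612.50
Next $110,000 at 25.5% = $28,050.00
Remaining $179,100 at 22% = $39,402.00
Fee: $69,930.00 + $21,612.50 + $28,050.00 + $39,402.00 = $158,994.50
$158,994.50 exceeds the $118,750 cap, so the fee is capped at $118,750.00.

$118,750.00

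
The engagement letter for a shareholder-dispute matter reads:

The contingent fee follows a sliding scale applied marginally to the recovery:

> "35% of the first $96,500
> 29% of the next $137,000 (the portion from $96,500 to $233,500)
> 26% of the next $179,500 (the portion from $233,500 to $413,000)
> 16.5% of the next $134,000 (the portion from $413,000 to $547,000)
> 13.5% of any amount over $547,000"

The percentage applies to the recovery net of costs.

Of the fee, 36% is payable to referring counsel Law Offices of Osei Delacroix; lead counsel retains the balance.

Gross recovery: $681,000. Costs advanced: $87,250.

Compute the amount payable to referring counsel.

Fee base (net of costs): $681,000 − $87,250 = $593,750
First $96,500 at 35% = $33,775.00
Next $137,000 at 29% = $39,730.00
Next $179,500 at 26% = $46,670.00
Next $134,000 at 16.5% = $22,110.00
Remaining $46,750 at 13.5% = $6,311.25
Fee: $33,775.00 + $39,730.00 + $46,670.00 + $22,110.00 + $6,311.25 = $148,596.25
Referral share: 36% of $148,596.25 = $53,494.65; lead counsel retains $148,596.25 − $53,494.65 = $95,101.60.

$53,494.65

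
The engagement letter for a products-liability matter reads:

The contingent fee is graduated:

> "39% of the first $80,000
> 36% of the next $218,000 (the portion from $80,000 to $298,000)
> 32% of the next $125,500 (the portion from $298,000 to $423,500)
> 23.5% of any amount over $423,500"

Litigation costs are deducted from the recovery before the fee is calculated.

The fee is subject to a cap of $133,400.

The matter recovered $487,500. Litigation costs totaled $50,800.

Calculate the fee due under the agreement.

$133,400.00

Fee base (net of costs): $487,500 − $50,800 = $436,700
First $80,000 at 39% = $31,200.00
Next $218,000 at 36% = $78,480.00
Next $125,500 at 32% = $40,160.00
Remaining $13,200 at 23.5% = $3,102.00
Fee: $31,200.00 + $78,480.00 + $40,160.00 + $3,102.00 = $152,942.00
$152,942.00 exceeds the $133,400 cap, so the fee is capped at $133,400.00.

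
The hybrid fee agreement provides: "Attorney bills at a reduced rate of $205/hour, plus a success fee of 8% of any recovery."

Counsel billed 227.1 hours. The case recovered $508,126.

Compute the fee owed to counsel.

Hourly: 227.1 × $205 = $46,555.50
Success fee: 8% of $508,126 = $40,650.08
Total: $46,555.50 + $40,650.08 = $87,205.58

$87,205.58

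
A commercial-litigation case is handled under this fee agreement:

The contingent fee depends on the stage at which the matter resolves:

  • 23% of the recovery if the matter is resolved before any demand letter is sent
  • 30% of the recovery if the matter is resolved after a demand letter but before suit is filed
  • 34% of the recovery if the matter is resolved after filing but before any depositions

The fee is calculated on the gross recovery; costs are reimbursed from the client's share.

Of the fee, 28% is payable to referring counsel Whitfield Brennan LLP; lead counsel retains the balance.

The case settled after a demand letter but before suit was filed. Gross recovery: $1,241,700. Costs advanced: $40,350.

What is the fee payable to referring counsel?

Fee base is the gross recovery, $1,241,700; costs are reimbursed separately.
The matter settled after a demand letter but before suit was filed, so the 30% rate applies.
$1,241,700 × 30% = $372,510.00
Referral share: 28% of $372,510.00 = $104,302.80; lead counsel retains $372,510.00 − $104,302.80 = $268,207.20.

$104,302.80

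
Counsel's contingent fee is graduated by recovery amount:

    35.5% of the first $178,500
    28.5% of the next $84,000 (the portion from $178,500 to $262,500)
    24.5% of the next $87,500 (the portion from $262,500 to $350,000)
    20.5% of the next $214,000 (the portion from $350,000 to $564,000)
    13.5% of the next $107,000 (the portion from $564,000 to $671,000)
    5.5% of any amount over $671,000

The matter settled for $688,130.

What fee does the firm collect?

First $178,500 at 35.5% = $63,367.50
Next $84,000 at 28.5% = $23,940.00
Next $87,500 at 24.5% = $21,437.50
Next $214,000 at 20.5% = $43,870.00
Next $107,000 at 13.5% = $14,445.00
Remaining $17,130 at 5.5% = $942.15
Fee: $63,367.50 + $23,940.00 + $21,437.50 + $43,870.00 + $14,445.00 + $942.15 = $168,002.15

$168,002.15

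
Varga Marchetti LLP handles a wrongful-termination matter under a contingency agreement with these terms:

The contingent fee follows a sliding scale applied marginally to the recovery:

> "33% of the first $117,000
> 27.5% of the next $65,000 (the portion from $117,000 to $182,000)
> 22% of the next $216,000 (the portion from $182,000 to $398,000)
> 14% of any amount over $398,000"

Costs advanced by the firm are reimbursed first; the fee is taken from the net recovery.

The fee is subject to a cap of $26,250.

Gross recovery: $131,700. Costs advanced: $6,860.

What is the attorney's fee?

Fee base (net of costs): $131,700 − $6,860 = $124,840
First $117,000 at 33% = $38,610.00
Remaining $7,840 at 27.5% = $2,156.00
Fee: $38,610.00 + $2,156.00 = $40,766.00
$40,766.00 exceeds the $26,250 cap, so the fee is capped at $26,250.00.

$26,250.00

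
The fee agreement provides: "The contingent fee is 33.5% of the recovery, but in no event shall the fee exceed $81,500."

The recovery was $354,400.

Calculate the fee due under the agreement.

33.5% of $354,400 = $118,724.00
That exceeds the $81,500 cap, so the fee is capped at $81,500.

$81,500.00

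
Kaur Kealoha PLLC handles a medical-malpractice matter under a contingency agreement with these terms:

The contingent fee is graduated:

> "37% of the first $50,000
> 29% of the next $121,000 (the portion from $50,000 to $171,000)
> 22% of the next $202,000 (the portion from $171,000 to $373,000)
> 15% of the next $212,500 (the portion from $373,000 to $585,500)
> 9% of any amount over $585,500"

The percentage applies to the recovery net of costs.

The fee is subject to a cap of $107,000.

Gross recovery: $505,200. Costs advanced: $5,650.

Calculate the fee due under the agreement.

$107,000.00

Fee base (net of costs): $505,200 − $5,650 = $499,550
First $50,000 at 37% = $18,500.00
Next $121,000 at 29% = $35,090.00
Next $202,000 at 22% = $44,440.00
Remaining $126,550 at 15% = $18,982.50
Fee: $18,500.00 + $35,090.00 + $44,440.00 + $18,982.50 = $117,012.50
$117,012.50 exceeds the $107,000 cap, so the fee is capped at $107,000.00.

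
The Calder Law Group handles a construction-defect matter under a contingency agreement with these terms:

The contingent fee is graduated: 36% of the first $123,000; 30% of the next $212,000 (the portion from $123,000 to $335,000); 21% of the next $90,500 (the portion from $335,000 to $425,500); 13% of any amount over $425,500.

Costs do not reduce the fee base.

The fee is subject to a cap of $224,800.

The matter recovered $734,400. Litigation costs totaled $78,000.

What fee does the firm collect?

Fee base is the gross recovery, $734,400; costs are reimbursed separately.
First $123,000 at 36% = $44,280.00
Next $212,000 at 30% = $63,600.00
Next $90,500 at 21% = $19,005.00
Remaining $308,900 at 13% = $40,157.00
Fee: $44,280.00 + $63,600.00 + $19,005.00 + $40,157.00 = $167,042.00
$167,042.00 is under the $224,800 cap.

$167,042.00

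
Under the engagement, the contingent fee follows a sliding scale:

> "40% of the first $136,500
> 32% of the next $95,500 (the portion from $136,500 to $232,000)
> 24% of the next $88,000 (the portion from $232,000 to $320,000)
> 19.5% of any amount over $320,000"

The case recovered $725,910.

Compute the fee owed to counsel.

First $136,500 at 40% = $54,600.00
Next $95,500 at 32% = $30,560.00
Next $88,000 at 24% = $21,120.00
Remaining $405,910 at 19.5% = $79,152.45
Fee: $54,600.00 + $30,560.00 + $21,120.00 + $79,152.45 = $185,432.45

$185,432.45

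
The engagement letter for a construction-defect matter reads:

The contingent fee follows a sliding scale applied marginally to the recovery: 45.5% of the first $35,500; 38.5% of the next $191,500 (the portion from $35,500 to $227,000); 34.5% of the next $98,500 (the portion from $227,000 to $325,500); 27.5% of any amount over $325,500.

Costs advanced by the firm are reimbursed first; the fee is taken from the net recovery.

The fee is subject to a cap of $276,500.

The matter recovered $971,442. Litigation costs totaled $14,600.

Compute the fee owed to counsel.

Fee base (net of costs): $971,442 − $14,600 = $956,842
First $35,500 at 45.5% = $16,152.50
Next $191,500 at 38.5% = $73,727.50
Next $98,500 at 34.5% = $33,982.50
Remaining $631,342 at 27.5% = $173,619.05
Fee: $16,152.50 + $73,727.50 + $33,982.50 + $173,619.05 = $297,481.55
$297,481.55 exceeds the $276,500 cap, so the fee is capped at $276,500.00.

$276,500.00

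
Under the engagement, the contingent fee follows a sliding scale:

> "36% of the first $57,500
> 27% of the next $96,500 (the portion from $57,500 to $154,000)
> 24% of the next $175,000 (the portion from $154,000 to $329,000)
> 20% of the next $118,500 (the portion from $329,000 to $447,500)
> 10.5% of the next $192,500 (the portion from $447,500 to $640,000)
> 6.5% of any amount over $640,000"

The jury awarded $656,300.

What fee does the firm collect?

$133,727.00

First $57,500 at 36% = $20,700.00
Next $96,500 at 27% = $26,055.00
Next $175,000 at 24% = $42,000.00
Next $118,500 at 20% = $23,700.00
Next $192,500 at 10.5% = $20,212.50
Remaining $16,300 at 6.5% = $1,059.50
Fee: $20,700.00 + $26,055.00 + $42,000.00 + $23,700.00 + $20,212.50 + $1,059.50 = $133,727.00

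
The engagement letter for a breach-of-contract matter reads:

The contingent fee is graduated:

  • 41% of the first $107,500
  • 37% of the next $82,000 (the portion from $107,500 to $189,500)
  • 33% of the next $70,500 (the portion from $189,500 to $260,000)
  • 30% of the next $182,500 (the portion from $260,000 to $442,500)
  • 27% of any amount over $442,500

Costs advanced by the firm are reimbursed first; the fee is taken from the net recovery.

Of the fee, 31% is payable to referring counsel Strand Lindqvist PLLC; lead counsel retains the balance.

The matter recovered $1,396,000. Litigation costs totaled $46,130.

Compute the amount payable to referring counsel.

Fee base (net of costs): $1,396,000 − $46,130 = $1,349,870
First $107,500 at 41% = $44,075.00
Next $82,000 at 37% = $30,340.00
Next $70,500 at 33% = $23,265.00
Next $182,500 at 30% = $54,750.00
Remaining $907,370 at 27% = $244,989.90
Fee: $44,075.00 + $30,340.00 + $23,265.00 + $54,750.00 + $244,989.90 = $397,419.90
Referral share: 31% of $397,419.90 = $123,200.17; lead counsel retains $397,419.90 − $123,200.17 = $274,219.73.

$123,200.17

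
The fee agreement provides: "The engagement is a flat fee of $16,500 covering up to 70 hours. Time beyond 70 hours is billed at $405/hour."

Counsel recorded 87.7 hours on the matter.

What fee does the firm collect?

Flat fee: $16,500.00
Excess hours: 87.7 − 70 = 17.7
Overrun: 17.7 × $405 = $7,168.50
Total: $16,500.00 + $7,168.50 = $23,668.50

$23,668.50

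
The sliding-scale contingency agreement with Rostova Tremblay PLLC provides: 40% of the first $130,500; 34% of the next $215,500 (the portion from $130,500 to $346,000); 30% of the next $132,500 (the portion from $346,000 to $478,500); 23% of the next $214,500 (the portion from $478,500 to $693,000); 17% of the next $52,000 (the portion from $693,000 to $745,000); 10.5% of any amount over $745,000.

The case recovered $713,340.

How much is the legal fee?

$218,012.80

First $130,500 at 40% = $52,200.00
Next $215,500 at 34% = $73,270.00
Next $132,500 at 30% = $39,750.00
Next $214,500 at 23% = $49,335.00
Remaining $20,340 at 17% = $3,457.80
Fee: $52,200.00 + $73,270.00 + $39,750.00 + $49,335.00 + $3,457.80 = $218,012.80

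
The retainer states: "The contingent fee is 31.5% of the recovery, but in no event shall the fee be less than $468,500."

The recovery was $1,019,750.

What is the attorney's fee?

$468,500.00

31.5% of $1,019,750 = $321,221.25
That is below the $468,500 minimum, so the minimum applies.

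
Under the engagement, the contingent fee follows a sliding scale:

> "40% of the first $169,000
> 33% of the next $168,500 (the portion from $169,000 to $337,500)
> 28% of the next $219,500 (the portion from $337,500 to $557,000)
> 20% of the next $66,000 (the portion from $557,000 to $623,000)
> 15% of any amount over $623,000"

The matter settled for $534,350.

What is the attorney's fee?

First $169,000 at 40% = $67,600.00
Next $168,500 at 33% = $55,605.00
Remaining $196,850 at 28% = $55,118.00
Fee: $67,600.00 + $55,605.00 + $55,118.00 = $178,323.00

$178,323.00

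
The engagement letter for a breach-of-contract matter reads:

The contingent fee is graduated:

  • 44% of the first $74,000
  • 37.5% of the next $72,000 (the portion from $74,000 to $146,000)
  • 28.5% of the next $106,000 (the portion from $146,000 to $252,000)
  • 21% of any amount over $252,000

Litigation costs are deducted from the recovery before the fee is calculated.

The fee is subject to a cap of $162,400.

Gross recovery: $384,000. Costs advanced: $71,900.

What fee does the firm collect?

$102,391.00

Fee base (net of costs): $384,000 − $71,900 = $312,100
First $74,000 at 44% = $32,560.00
Next $72,000 at 37.5% = $27,000.00
Next $106,000 at 28.5% = $30,210.00
Remaining $60,100 at 21% = $12,621.00
Fee: $32,560.00 + $27,000.00 + $30,210.00 + $12,621.00 = $102,391.00
$102,391.00 is under the $162,400 cap.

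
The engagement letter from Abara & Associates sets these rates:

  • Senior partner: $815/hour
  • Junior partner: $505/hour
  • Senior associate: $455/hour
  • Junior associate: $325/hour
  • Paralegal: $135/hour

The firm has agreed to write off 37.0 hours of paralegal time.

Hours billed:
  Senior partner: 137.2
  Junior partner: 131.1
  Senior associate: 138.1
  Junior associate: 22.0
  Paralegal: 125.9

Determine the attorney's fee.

Senior partner: 137.2 × $815 = $111,818.00
Junior partner: 131.1 × $505 = $66,205.50
Senior associate: 138.1 × $455 = $62,835.50
Junior associate: 22.0 × $325 = $7,150.00
Paralegal: 125.9 × $135 = $16,996.50
Subtotal: $265,005.50
Write-off: 37.0 × $135 = $4,995.00
Total: $265,005.50 − $4,995.00 = $260,010.50

$260,010.50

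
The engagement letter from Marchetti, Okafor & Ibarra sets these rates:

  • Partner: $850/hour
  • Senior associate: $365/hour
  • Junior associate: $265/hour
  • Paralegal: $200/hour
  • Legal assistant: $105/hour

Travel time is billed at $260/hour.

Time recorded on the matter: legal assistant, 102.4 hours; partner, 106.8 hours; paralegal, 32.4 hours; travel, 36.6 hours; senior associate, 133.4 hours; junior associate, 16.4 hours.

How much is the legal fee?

Partner: 106.8 × $850 = $90,780.00
Senior associate: 133.4 × $365 = $48,691.00
Junior associate: 16.4 × $265 = $4,346.00
Paralegal: 32.4 × $200 = $6,480.00
Legal assistant: 102.4 × $105 = $10,752.00
Subtotal: $90,780.00 + $48,691.00 + $4,346.00 + $6,480.00 + $10,752.00 = $161,049.00
Travel: 36.6 × $260 = $9,516.00
Total: $161,049.00 + $9,516.00 = $170,565.00

$170,565.00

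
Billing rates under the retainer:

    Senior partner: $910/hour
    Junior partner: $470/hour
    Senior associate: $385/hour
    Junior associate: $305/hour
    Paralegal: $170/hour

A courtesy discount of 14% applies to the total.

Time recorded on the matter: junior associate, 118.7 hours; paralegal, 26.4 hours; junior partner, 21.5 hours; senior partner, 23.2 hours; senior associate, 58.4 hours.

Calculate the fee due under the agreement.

$81,177.55

Senior partner: 23.2 × $910 = $21,112.00
Junior partner: 21.5 × $470 = $10,105.00
Senior associate: 58.4 × $385 = $22,484.00
Junior associate: 118.7 × $305 = $36,203.50
Paralegal: 26.4 × $170 = $4,488.00
Subtotal: $94,392.50
Less 14% discount: −$13,214.95
Total: $94,392.50 − $13,214.95 = $81,177.55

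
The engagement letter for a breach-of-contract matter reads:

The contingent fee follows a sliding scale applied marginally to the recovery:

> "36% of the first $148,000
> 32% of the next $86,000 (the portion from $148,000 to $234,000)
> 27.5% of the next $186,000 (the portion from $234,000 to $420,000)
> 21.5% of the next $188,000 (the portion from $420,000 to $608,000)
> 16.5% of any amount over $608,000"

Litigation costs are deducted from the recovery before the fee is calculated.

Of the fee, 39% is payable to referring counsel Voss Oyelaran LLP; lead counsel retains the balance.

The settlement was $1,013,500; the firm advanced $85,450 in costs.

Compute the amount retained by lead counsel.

Fee base (net of costs): $1,013,500 − $85,450 = $928,050
First $148,000 at 36% = $53,280.00
Next $86,000 at 32% = $27,520.00
Next $186,000 at 27.5% = $51,150.00
Next $188,000 at 21.5% = $40,420.00
Remaining $320,050 at 16.5% = $52,808.25
Fee: $53,280.00 + $27,520.00 + $51,150.00 + $40,420.00 + $52,808.25 = $225,178.25
Referral share: 39% of $225,178.25 = $87,819.52; lead counsel retains $225,178.25 − $87,819.52 = $137,358.73.

$137,358.73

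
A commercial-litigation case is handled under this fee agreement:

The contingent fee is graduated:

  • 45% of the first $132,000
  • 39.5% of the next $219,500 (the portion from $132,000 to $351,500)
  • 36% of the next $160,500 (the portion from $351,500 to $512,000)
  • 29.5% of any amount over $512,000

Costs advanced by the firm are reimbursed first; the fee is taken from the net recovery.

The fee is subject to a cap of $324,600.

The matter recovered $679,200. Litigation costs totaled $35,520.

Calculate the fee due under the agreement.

$242,728.10

Fee base (net of costs): $679,200 − $35,520 = $643,680
First $132,000 at 45% = $59,400.00
Next $219,500 at 39.5% = $86,702.50
Next $160,500 at 36% = $57,780.00
Remaining $131,680 at 29.5% = $38,845.60
Fee: $59,400.00 + $86,702.50 + $57,780.00 + $38,845.60 = $242,728.10
$242,728.10 is under the $324,600 cap.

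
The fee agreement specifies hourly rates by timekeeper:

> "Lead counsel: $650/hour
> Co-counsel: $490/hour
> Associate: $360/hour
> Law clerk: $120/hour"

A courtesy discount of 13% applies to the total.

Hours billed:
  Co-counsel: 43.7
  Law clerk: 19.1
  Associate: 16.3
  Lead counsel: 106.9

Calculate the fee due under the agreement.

$86,180.46

Lead counsel: 106.9 × $650 = $69,485.00
Co-counsel: 43.7 × $490 = $21,413.00
Associate: 16.3 × $360 = $5,868.00
Law clerk: 19.1 × $120 = $2,292.00
Subtotal: $99,058.00
Less 13% discount: −$12,877.54
Total: $99,058.00 − $12,877.54 = $86,180.46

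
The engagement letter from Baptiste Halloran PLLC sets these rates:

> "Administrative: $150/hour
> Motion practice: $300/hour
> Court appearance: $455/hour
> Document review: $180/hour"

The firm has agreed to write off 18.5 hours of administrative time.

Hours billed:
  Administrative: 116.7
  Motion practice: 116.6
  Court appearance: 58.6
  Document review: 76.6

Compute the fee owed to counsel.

$90,161.00

Administrative: 116.7 × $150 = $17,505.00
Motion practice: 116.6 × $300 = $34,980.00
Court appearance: 58.6 × $455 = $26,663.00
Document review: 76.6 × $180 = $13,788.00
Subtotal: $92,936.00
Write-off: 18.5 × $150 = $2,775.00
Total: $92,936.00 − $2,775.00 = $90,161.00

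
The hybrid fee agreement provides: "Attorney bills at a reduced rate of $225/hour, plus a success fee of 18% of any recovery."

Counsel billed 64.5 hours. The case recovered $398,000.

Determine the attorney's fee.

Hourly: 64.5 × $225 = $14,512.50
Success fee: 18% of $398,000 = $71,640.00
Total: $14,512.50 + $71,640.00 = $86,152.50

$86,152.50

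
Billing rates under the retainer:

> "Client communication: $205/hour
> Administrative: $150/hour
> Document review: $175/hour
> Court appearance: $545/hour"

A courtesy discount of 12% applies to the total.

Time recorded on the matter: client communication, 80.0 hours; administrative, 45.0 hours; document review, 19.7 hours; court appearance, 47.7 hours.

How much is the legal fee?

$46,282.72

Client communication: 80.0 × $205 = $16,400.00
Administrative: 45.0 × $150 = $6,750.00
Document review: 19.7 × $175 = $3,447.50
Court appearance: 47.7 × $545 = $25,996.50
Subtotal: $52,594.00
Less 12% discount: −$6,311.28
Total: $52,594.00 − $6,311.28 = $46,282.72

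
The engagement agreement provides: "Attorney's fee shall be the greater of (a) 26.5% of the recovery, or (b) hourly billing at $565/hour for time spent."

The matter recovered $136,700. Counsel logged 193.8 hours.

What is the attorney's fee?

(a) 26.5% of $136,700 = $36,225.50
(b) 193.8 × $565 = $109,497.00
The greater is (b): $109,497.00.

$109,497.00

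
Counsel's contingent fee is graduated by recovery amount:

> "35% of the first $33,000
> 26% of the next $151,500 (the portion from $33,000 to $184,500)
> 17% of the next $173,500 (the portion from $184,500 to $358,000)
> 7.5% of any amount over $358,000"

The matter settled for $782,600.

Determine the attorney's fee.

First $33,000 at 35% = $11,550.00
Next $151,500 at 26% = $39,390.00
Next $173,500 at 17% = $29,495.00
Remaining $424,600 at 7.5% = $31,845.00
Fee: $11,550.00 + $39,390.00 + $29,495.00 + $31,845.00 = $112,280.00

$112,280.00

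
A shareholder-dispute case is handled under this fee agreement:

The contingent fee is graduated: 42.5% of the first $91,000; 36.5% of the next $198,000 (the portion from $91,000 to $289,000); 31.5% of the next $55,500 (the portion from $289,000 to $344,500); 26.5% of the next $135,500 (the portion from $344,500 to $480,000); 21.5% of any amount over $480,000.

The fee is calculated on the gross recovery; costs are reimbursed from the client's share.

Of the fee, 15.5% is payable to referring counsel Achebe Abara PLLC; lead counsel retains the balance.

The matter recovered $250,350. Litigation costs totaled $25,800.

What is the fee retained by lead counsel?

$81,827.90

Fee base is the gross recovery, $250,350; costs are reimbursed separately.
First $91,000 at 42.5% = $38,675.00
Remaining $159,350 at 36.5% = $58,162.75
Fee: $38,675.00 + $58,162.75 = $96,837.75
Referral share: 15.5% of $96,837.75 = $15,009.85; lead counsel retains $96,837.75 − $15,009.85 = $81,827.90.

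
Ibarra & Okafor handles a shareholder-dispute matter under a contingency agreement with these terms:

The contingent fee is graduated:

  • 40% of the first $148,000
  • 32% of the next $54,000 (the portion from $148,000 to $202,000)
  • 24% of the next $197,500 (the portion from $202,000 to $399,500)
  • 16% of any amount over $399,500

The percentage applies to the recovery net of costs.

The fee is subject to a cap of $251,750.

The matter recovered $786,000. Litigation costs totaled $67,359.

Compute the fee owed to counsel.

Fee base (net of costs): $786,000 − $67,359 = $718,641
First $148,000 at 40% = $59,200.00
Next $54,000 at 32% = $17,280.00
Next $197,500 at 24% = $47,400.00
Remaining $319,141 at 16% = $51,062.56
Fee: $59,200.00 + $17,280.00 + $47,400.00 + $51,062.56 = $174,942.56
$174,942.56 is under the $251,750 cap.

$174,942.56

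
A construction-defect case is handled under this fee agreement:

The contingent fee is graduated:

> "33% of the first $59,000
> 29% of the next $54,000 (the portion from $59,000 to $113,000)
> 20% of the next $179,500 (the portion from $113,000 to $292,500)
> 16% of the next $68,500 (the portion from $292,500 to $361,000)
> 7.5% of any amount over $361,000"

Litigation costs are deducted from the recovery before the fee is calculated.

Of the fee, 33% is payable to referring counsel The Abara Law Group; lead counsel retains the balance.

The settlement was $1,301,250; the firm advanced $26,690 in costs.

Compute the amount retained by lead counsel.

$100,839.69

Fee base (net of costs): $1,301,250 − $26,690 = $1,274,560
First $59,000 at 33% = $19,470.00
Next $54,000 at 29% = $15,660.00
Next $179,500 at 20% = $35,900.00
Next $68,500 at 16% = $10,960.00
Remaining $913,560 at 7.5% = $68,517.00
Fee: $19,470.00 + $15,660.00 + $35,900.00 + $10,960.00 + $68,517.00 = $150,507.00
Referral share: 33% of $150,507.00 = $49,667.31; lead counsel retains $150,507.00 − $49,667.31 = $100,839.69.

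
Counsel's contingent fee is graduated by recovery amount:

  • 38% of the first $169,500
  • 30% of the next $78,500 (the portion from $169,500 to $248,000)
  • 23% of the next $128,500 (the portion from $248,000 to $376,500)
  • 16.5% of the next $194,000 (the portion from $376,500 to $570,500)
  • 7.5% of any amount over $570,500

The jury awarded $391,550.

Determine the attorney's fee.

First $169,500 at 38% = $64,410.00
Next $78,500 at 30% = $23,550.00
Next $128,500 at 23% = $29,555.00
Remaining $15,050 at 16.5% = $2,483.25
Fee: $64,410.00 + $23,550.00 + $29,555.00 + $2,483.25 = $119,998.25

$119,998.25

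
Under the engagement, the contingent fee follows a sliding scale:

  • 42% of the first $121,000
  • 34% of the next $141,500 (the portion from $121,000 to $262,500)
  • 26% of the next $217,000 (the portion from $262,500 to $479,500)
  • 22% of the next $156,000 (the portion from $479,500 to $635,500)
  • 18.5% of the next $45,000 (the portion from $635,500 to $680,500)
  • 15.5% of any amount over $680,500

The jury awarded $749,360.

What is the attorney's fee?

$208,668.30

First $121,000 at 42% = $50,820.00
Next $141,500 at 34% = $48,110.00
Next $217,000 at 26% = $56,420.00
Next $156,000 at 22% = $34,320.00
Next $45,000 at 18.5% = $8,325.00
Remaining $68,860 at 15.5% = $10,673.30
Fee: $50,820.00 + $48,110.00 + $56,420.00 + $34,320.00 + $8,325.00 + $10,673.30 = $208,668.30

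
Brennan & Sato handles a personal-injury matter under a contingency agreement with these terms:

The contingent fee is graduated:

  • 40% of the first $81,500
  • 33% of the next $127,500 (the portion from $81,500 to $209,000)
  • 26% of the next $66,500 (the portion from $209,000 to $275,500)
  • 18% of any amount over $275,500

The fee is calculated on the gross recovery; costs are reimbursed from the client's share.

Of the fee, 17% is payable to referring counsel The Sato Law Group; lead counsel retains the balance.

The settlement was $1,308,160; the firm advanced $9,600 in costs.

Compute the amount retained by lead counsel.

Fee base is the gross recovery, $1,308,160; costs are reimbursed separately.
First $81,500 at 40% = $32,600.00
Next $127,500 at 33% = $42,075.00
Next $66,500 at 26% = $17,290.00
Remaining $1,032,660 at 18% = $185,878.80
Fee: $32,600.00 + $42,075.00 + $17,290.00 + $185,878.80 = $277,843.80
Referral share: 17% of $277,843.80 = $47,233.45; lead counsel retains $277,843.80 − $47,233.45 = $230,610.35.

$230,610.35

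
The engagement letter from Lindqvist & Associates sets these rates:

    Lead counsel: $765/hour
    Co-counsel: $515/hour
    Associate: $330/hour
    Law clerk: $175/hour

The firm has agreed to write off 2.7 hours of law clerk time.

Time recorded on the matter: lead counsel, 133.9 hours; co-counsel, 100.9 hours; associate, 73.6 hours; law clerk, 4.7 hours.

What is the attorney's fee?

$179,035.00

Lead counsel: 133.9 × $765 = $102,433.50
Co-counsel: 100.9 × $515 = $51,963.50
Associate: 73.6 × $330 = $24,288.00
Law clerk: 4.7 × $175 = $822.50
Subtotal: $179,507.50
Write-off: 2.7 × $175 = $472.50
Total: $179,507.50 − $472.50 = $179,035.00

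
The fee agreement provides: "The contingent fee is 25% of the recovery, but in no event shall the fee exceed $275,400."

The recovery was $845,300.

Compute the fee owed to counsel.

25% of $845,300 = $211,325.00
That is under the $275,400 cap.

$211,325.00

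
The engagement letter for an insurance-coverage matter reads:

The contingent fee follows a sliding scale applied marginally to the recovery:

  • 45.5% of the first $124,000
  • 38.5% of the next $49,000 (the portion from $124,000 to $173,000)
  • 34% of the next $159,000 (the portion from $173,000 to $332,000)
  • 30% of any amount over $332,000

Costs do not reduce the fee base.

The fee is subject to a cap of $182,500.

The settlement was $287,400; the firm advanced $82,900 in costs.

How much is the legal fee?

$114,181.00

Fee base is the gross recovery, $287,400; costs are reimbursed separately.
First $124,000 at 45.5% = $56,420.00
Next $49,000 at 38.5% = $18,865.00
Remaining $114,400 at 34% = $38,896.00
Fee: $56,420.00 + $18,865.00 + $38,896.00 = $114,181.00
$114,181.00 is under the $182,500 cap.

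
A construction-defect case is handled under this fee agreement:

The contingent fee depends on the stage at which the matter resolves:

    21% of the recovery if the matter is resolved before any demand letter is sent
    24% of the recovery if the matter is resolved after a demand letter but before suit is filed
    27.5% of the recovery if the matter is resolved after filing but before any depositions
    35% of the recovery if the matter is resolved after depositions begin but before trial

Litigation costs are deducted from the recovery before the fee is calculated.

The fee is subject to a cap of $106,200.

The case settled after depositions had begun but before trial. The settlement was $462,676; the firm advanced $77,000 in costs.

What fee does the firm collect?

Fee base (net of costs): $462,676 − $77,000 = $385,676
The matter settled after depositions had begun but before trial, so the 35% rate applies.
$385,676 × 35% = $134,986.60
$134,986.60 exceeds the $106,200 cap, so the fee is capped at $106,200.00.

$106,200.00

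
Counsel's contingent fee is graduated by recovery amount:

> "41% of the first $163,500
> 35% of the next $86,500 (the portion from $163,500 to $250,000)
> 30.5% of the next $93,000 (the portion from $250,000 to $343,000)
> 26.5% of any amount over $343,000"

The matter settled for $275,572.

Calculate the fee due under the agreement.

$105,109.46

First $163,500 at 41% = $67,035.00
Next $86,500 at 35% = $30,275.00
Remaining $25,572 at 30.5% = $7,799.46
Fee: $67,035.00 + $30,275.00 + $7,799.46 = $105,109.46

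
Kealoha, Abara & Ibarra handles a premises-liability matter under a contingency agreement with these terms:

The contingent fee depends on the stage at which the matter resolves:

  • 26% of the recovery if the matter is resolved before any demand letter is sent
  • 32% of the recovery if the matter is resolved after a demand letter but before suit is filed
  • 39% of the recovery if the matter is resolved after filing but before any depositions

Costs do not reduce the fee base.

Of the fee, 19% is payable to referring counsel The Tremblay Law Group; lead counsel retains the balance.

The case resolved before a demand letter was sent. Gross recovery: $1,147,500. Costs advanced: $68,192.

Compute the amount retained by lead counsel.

$241,663.50

Fee base is the gross recovery, $1,147,500; costs are reimbursed separately.
The matter resolved before a demand letter was sent, so the 26% rate applies.
$1,147,500 × 26% = $298,350.00
Referral share: 19% of $298,350.00 = $56,686.50; lead counsel retains $298,350.00 − $56,686.50 = $241,663.50.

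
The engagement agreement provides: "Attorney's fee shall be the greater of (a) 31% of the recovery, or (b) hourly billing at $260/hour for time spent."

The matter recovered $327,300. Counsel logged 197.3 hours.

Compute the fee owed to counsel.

(a) 31% of $327,300 = $101,463.00
(b) 197.3 × $260 = $51,298.00
The greater is (a): $101,463.00.

$101,463.00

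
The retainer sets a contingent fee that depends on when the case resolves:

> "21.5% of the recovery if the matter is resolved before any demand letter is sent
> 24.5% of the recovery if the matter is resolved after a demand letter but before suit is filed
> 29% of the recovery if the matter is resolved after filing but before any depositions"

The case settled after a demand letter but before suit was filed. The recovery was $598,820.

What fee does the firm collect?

$146,710.90

The matter settled after a demand letter but before suit was filed, so the 24.5% rate applies.
$598,820 × 24.5% = $146,710.90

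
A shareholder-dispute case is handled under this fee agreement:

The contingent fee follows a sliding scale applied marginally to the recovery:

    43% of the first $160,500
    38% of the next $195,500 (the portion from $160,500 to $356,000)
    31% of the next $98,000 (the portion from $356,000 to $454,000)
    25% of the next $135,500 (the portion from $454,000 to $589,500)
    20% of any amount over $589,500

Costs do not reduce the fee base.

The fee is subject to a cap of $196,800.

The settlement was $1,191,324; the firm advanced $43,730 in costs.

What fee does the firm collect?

Fee base is the gross recovery, $1,191,324; costs are reimbursed separately.
First $160,500 at 43% = $69,015.00
Next $195,500 at 38% = $74,290.00
Next $98,000 at 31% = $30,380.00
Next $135,500 at 25% = $33,875.00
Remaining $601,824 at 20% = $120,364.80
Fee: $69,015.00 + $74,290.00 + $30,380.00 + $33,875.00 + $120,364.80 = $327,924.80
$327,924.80 exceeds the $196,800 cap, so the fee is capped at $196,800.00.

$196,800.00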